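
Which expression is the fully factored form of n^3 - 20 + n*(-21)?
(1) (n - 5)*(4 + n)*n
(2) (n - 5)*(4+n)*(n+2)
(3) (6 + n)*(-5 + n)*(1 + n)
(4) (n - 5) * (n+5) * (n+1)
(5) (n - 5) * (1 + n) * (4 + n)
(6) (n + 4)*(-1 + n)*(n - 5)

We need to factor n^3 - 20 + n*(-21).
The factored form is (n - 5) * (1 + n) * (4 + n).
5) (n - 5) * (1 + n) * (4 + n)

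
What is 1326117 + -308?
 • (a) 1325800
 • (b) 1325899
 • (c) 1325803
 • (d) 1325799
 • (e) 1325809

1326117 + -308 = 1325809
e) 1325809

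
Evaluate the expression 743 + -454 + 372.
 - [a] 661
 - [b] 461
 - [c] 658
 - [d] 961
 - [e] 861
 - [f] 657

First: 743 + -454 = 289
Then: 289 + 372 = 661
a) 661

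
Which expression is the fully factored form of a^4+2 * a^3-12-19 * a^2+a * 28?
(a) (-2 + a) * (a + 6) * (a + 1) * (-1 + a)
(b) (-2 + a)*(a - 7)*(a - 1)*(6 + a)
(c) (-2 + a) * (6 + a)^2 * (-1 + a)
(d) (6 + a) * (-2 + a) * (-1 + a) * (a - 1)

We need to factor a^4+2 * a^3-12-19 * a^2+a * 28.
The factored form is (6 + a) * (-2 + a) * (-1 + a) * (a - 1).
d) (6 + a) * (-2 + a) * (-1 + a) * (a - 1)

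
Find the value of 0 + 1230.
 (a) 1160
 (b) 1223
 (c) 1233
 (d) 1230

0 + 1230 = 1230
d) 1230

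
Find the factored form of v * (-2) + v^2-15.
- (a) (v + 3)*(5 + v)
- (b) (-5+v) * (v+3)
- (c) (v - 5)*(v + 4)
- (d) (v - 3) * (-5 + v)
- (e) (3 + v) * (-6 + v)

We need to factor v * (-2) + v^2-15.
The factored form is (-5+v) * (v+3).
b) (-5+v) * (v+3)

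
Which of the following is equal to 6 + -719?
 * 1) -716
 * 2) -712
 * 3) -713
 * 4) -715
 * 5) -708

6 + -719 = -713
3) -713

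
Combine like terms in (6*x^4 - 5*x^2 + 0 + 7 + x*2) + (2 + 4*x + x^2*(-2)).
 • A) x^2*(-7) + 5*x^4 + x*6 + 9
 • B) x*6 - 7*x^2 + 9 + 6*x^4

Adding the polynomials and combining like terms:
(6*x^4 - 5*x^2 + 0 + 7 + x*2) + (2 + 4*x + x^2*(-2))
= x*6 - 7*x^2 + 9 + 6*x^4
B) x*6 - 7*x^2 + 9 + 6*x^4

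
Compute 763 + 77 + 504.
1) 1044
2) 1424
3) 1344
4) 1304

First: 763 + 77 = 840
Then: 840 + 504 = 1344
3) 1344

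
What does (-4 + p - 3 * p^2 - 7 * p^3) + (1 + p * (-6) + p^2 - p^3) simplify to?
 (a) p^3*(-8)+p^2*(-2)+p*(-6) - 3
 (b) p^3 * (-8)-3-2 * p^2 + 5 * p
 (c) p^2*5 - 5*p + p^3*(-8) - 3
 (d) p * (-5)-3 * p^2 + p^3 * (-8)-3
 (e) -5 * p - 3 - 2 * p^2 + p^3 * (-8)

Adding the polynomials and combining like terms:
(-4 + p - 3*p^2 - 7*p^3) + (1 + p*(-6) + p^2 - p^3)
= -5 * p - 3 - 2 * p^2 + p^3 * (-8)
e) -5 * p - 3 - 2 * p^2 + p^3 * (-8)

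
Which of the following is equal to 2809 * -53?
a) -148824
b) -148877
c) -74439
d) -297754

2809 * -53 = -148877
b) -148877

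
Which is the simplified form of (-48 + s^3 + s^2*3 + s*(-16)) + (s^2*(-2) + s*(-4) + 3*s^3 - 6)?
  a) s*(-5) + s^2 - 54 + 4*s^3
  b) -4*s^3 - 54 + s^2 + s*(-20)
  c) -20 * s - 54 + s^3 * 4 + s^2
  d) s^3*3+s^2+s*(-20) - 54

Adding the polynomials and combining like terms:
(-48 + s^3 + s^2*3 + s*(-16)) + (s^2*(-2) + s*(-4) + 3*s^3 - 6)
= -20 * s - 54 + s^3 * 4 + s^2
c) -20 * s - 54 + s^3 * 4 + s^2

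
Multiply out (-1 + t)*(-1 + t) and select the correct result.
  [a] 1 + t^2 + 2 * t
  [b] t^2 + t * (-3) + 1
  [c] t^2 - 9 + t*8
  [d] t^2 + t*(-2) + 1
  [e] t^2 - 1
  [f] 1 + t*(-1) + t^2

Expanding (-1 + t)*(-1 + t):
= t^2 + t*(-2) + 1
d) t^2 + t*(-2) + 1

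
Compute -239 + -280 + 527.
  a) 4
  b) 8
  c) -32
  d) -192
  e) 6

First: -239 + -280 = -519
Then: -519 + 527 = 8
b) 8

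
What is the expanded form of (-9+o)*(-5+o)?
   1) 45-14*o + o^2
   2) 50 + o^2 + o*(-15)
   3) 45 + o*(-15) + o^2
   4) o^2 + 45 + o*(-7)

Expanding (-9+o)*(-5+o):
= 45-14*o + o^2
1) 45-14*o + o^2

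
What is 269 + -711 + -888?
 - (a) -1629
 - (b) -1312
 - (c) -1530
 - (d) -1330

First: 269 + -711 = -442
Then: -442 + -888 = -1330
d) -1330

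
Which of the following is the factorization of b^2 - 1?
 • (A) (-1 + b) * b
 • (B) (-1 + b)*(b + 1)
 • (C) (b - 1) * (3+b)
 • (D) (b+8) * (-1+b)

We need to factor b^2 - 1.
The factored form is (-1 + b)*(b + 1).
B) (-1 + b)*(b + 1)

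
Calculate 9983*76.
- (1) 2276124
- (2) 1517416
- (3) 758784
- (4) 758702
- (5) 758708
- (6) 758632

9983 * 76 = 758708
5) 758708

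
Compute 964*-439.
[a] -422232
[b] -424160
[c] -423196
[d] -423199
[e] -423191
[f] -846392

964 * -439 = -423196
c) -423196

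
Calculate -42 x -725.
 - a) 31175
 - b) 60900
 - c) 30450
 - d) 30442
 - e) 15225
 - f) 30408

-42 * -725 = 30450
c) 30450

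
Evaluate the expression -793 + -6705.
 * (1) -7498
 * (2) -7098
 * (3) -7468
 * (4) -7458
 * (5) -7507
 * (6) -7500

-793 + -6705 = -7498
1) -7498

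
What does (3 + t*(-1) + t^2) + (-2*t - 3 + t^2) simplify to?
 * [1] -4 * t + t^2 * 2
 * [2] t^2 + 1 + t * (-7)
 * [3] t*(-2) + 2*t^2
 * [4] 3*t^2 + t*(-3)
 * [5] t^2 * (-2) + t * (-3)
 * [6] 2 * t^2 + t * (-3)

Adding the polynomials and combining like terms:
(3 + t*(-1) + t^2) + (-2*t - 3 + t^2)
= 2 * t^2 + t * (-3)
6) 2 * t^2 + t * (-3)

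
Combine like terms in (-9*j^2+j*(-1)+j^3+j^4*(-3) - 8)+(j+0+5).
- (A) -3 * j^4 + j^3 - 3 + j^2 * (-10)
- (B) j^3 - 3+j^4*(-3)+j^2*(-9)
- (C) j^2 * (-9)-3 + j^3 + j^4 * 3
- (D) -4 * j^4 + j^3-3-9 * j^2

Adding the polynomials and combining like terms:
(-9*j^2 + j*(-1) + j^3 + j^4*(-3) - 8) + (j + 0 + 5)
= j^3 - 3+j^4*(-3)+j^2*(-9)
B) j^3 - 3+j^4*(-3)+j^2*(-9)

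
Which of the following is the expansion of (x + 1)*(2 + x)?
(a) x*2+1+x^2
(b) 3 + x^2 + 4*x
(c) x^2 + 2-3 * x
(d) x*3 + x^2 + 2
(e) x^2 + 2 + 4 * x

Expanding (x + 1)*(2 + x):
= x*3 + x^2 + 2
d) x*3 + x^2 + 2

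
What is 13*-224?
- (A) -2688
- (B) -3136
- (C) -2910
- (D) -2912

13 * -224 = -2912
D) -2912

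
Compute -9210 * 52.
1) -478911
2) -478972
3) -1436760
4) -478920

-9210 * 52 = -478920
4) -478920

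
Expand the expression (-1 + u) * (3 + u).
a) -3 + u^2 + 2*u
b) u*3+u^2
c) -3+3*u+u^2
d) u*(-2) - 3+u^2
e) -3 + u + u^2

Expanding (-1 + u) * (3 + u):
= -3 + u^2 + 2*u
a) -3 + u^2 + 2*u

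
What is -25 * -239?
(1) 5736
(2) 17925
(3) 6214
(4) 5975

-25 * -239 = 5975
4) 5975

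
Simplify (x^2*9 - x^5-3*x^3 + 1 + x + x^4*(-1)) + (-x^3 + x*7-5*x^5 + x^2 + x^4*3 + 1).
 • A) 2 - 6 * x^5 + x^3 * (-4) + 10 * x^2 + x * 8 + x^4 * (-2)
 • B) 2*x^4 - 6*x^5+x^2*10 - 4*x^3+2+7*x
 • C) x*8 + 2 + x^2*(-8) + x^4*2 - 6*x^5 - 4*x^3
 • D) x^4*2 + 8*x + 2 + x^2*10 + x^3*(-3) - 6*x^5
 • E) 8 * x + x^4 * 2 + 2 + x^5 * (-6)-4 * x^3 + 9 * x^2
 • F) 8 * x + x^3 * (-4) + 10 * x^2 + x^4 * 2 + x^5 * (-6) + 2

Adding the polynomials and combining like terms:
(x^2*9 - x^5 - 3*x^3 + 1 + x + x^4*(-1)) + (-x^3 + x*7 - 5*x^5 + x^2 + x^4*3 + 1)
= 8 * x + x^3 * (-4) + 10 * x^2 + x^4 * 2 + x^5 * (-6) + 2
F) 8 * x + x^3 * (-4) + 10 * x^2 + x^4 * 2 + x^5 * (-6) + 2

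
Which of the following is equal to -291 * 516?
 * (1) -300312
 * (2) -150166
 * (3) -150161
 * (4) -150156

-291 * 516 = -150156
4) -150156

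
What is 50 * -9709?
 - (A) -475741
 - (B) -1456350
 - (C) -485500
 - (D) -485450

50 * -9709 = -485450
D) -485450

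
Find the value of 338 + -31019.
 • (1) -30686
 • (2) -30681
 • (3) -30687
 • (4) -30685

338 + -31019 = -30681
2) -30681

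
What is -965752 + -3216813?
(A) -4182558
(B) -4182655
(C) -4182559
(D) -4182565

-965752 + -3216813 = -4182565
D) -4182565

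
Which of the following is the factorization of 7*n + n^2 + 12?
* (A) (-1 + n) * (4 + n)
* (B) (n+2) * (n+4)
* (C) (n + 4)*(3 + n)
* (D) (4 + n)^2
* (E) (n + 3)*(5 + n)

We need to factor 7*n + n^2 + 12.
The factored form is (n + 4)*(3 + n).
C) (n + 4)*(3 + n)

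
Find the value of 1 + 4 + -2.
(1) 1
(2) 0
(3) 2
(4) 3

First: 1 + 4 = 5
Then: 5 + -2 = 3
4) 3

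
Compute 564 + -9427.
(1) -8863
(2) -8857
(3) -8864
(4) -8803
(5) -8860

564 + -9427 = -8863
1) -8863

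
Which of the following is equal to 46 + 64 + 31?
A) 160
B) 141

First: 46 + 64 = 110
Then: 110 + 31 = 141
B) 141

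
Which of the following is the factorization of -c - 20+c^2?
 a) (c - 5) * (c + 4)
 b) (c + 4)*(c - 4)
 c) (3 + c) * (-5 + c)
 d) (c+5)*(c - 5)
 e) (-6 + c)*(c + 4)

We need to factor -c - 20+c^2.
The factored form is (c - 5) * (c + 4).
a) (c - 5) * (c + 4)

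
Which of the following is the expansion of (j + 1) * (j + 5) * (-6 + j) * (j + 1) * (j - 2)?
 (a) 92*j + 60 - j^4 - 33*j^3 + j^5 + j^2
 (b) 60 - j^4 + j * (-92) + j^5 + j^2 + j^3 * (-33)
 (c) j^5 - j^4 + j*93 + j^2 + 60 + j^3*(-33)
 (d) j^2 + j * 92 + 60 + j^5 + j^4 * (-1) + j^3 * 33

Expanding (j + 1) * (j + 5) * (-6 + j) * (j + 1) * (j - 2):
= 92*j + 60 - j^4 - 33*j^3 + j^5 + j^2
a) 92*j + 60 - j^4 - 33*j^3 + j^5 + j^2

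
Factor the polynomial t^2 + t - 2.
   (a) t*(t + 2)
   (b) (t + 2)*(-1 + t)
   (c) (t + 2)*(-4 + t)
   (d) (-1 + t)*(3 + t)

We need to factor t^2 + t - 2.
The factored form is (t + 2)*(-1 + t).
b) (t + 2)*(-1 + t)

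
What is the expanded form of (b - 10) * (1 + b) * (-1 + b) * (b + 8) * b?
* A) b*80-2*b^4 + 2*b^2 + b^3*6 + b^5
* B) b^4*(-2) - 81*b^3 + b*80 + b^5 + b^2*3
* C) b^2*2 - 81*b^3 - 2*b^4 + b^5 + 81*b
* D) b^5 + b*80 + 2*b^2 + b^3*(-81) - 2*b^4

Expanding (b - 10) * (1 + b) * (-1 + b) * (b + 8) * b:
= b^5 + b*80 + 2*b^2 + b^3*(-81) - 2*b^4
D) b^5 + b*80 + 2*b^2 + b^3*(-81) - 2*b^4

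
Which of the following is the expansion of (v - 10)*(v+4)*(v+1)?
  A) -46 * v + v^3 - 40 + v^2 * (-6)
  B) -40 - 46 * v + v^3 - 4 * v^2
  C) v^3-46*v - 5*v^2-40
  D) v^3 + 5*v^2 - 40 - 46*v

Expanding (v - 10)*(v+4)*(v+1):
= v^3-46*v - 5*v^2-40
C) v^3-46*v - 5*v^2-40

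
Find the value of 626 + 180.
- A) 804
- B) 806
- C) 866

626 + 180 = 806
B) 806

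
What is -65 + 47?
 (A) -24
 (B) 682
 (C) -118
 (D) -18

-65 + 47 = -18
D) -18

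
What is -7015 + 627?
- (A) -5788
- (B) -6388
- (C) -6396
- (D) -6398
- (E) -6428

-7015 + 627 = -6388
B) -6388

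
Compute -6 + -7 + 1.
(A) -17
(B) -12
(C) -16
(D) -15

First: -6 + -7 = -13
Then: -13 + 1 = -12
B) -12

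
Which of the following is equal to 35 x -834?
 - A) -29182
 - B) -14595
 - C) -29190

35 * -834 = -29190
C) -29190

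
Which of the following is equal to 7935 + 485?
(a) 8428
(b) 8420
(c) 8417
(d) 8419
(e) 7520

7935 + 485 = 8420
b) 8420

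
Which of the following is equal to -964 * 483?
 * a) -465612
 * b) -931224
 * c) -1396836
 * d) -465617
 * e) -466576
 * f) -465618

-964 * 483 = -465612
a) -465612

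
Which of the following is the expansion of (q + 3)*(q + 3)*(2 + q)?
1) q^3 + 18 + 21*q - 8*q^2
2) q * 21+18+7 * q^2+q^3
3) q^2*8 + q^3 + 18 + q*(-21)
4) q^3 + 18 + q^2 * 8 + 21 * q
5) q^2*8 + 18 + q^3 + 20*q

Expanding (q + 3)*(q + 3)*(2 + q):
= q^3 + 18 + q^2 * 8 + 21 * q
4) q^3 + 18 + q^2 * 8 + 21 * q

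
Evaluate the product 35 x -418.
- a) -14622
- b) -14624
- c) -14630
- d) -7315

35 * -418 = -14630
c) -14630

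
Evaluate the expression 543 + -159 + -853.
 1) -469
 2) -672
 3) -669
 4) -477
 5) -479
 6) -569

First: 543 + -159 = 384
Then: 384 + -853 = -469
1) -469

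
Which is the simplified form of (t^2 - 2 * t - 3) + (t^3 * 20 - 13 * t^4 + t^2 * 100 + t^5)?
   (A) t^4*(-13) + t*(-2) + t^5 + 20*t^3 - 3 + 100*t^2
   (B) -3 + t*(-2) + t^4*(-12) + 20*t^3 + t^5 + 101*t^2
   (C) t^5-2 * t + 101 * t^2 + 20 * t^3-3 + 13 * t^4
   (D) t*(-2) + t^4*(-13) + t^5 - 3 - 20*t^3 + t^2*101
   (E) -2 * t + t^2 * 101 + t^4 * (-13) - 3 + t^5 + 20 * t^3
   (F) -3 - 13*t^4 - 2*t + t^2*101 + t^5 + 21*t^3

Adding the polynomials and combining like terms:
(t^2 - 2*t - 3) + (t^3*20 - 13*t^4 + t^2*100 + t^5)
= -2 * t + t^2 * 101 + t^4 * (-13) - 3 + t^5 + 20 * t^3
E) -2 * t + t^2 * 101 + t^4 * (-13) - 3 + t^5 + 20 * t^3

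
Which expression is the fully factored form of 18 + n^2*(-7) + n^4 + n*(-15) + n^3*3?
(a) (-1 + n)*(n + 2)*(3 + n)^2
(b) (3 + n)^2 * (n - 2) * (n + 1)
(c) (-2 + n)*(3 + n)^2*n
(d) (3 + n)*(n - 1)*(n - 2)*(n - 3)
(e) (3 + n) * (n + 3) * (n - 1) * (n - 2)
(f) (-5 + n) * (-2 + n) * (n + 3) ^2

We need to factor 18 + n^2*(-7) + n^4 + n*(-15) + n^3*3.
The factored form is (3 + n) * (n + 3) * (n - 1) * (n - 2).
e) (3 + n) * (n + 3) * (n - 1) * (n - 2)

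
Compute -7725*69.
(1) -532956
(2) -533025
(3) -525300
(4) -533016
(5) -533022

-7725 * 69 = -533025
2) -533025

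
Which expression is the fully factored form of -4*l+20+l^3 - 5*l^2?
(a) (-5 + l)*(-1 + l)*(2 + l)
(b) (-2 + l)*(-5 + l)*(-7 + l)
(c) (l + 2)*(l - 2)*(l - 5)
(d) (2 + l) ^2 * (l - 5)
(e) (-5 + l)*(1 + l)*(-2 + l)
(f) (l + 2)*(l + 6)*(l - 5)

We need to factor -4*l+20+l^3 - 5*l^2.
The factored form is (l + 2)*(l - 2)*(l - 5).
c) (l + 2)*(l - 2)*(l - 5)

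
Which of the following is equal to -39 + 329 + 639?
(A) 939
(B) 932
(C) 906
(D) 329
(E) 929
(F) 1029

First: -39 + 329 = 290
Then: 290 + 639 = 929
E) 929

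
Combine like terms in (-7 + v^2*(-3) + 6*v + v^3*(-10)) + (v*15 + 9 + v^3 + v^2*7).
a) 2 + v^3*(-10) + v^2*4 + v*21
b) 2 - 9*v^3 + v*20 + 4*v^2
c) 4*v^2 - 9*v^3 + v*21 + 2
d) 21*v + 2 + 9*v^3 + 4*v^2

Adding the polynomials and combining like terms:
(-7 + v^2*(-3) + 6*v + v^3*(-10)) + (v*15 + 9 + v^3 + v^2*7)
= 4*v^2 - 9*v^3 + v*21 + 2
c) 4*v^2 - 9*v^3 + v*21 + 2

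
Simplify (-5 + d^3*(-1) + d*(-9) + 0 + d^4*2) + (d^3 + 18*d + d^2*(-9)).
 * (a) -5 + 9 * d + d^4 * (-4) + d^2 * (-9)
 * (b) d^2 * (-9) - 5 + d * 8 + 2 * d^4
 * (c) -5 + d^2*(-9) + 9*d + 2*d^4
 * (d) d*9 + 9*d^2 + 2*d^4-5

Adding the polynomials and combining like terms:
(-5 + d^3*(-1) + d*(-9) + 0 + d^4*2) + (d^3 + 18*d + d^2*(-9))
= -5 + d^2*(-9) + 9*d + 2*d^4
c) -5 + d^2*(-9) + 9*d + 2*d^4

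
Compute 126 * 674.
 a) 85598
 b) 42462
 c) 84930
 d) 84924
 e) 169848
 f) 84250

126 * 674 = 84924
d) 84924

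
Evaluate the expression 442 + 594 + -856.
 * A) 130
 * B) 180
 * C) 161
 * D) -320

First: 442 + 594 = 1036
Then: 1036 + -856 = 180
B) 180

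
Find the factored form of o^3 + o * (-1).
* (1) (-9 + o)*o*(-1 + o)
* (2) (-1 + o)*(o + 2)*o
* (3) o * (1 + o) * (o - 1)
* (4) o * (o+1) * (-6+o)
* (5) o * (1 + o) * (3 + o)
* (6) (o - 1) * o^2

We need to factor o^3 + o * (-1).
The factored form is o * (1 + o) * (o - 1).
3) o * (1 + o) * (o - 1)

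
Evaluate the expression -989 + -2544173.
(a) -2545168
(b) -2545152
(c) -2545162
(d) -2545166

-989 + -2544173 = -2545162
c) -2545162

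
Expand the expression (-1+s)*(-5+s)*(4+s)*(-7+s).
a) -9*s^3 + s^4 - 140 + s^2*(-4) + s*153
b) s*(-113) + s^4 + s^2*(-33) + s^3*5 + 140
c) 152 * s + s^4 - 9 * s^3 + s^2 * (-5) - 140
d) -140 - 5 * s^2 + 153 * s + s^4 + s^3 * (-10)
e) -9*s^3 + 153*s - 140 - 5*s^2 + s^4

Expanding (-1+s)*(-5+s)*(4+s)*(-7+s):
= -9*s^3 + 153*s - 140 - 5*s^2 + s^4
e) -9*s^3 + 153*s - 140 - 5*s^2 + s^4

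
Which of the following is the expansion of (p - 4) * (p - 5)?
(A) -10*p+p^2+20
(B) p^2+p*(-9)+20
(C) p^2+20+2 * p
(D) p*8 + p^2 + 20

Expanding (p - 4) * (p - 5):
= p^2+p*(-9)+20
B) p^2+p*(-9)+20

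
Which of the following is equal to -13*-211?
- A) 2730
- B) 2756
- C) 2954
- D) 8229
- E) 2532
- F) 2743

-13 * -211 = 2743
F) 2743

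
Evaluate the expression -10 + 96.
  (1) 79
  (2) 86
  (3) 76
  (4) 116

-10 + 96 = 86
2) 86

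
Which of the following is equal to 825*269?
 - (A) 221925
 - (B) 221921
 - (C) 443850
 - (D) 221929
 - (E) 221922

825 * 269 = 221925
A) 221925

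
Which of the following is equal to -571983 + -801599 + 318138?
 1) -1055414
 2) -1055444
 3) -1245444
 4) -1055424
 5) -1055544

First: -571983 + -801599 = -1373582
Then: -1373582 + 318138 = -1055444
2) -1055444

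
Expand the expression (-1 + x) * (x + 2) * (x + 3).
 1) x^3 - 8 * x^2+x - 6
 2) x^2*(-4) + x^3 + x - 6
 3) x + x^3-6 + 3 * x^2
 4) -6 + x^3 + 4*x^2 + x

Expanding (-1 + x) * (x + 2) * (x + 3):
= -6 + x^3 + 4*x^2 + x
4) -6 + x^3 + 4*x^2 + x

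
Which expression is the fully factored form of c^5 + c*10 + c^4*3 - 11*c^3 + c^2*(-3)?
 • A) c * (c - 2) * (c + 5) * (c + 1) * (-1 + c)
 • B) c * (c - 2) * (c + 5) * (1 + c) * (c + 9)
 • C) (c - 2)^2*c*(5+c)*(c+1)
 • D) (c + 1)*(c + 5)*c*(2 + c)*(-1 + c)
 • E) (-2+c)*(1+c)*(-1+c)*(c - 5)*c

We need to factor c^5 + c*10 + c^4*3 - 11*c^3 + c^2*(-3).
The factored form is c * (c - 2) * (c + 5) * (c + 1) * (-1 + c).
A) c * (c - 2) * (c + 5) * (c + 1) * (-1 + c)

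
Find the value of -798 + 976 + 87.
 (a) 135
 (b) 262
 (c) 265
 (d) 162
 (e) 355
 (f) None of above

First: -798 + 976 = 178
Then: 178 + 87 = 265
c) 265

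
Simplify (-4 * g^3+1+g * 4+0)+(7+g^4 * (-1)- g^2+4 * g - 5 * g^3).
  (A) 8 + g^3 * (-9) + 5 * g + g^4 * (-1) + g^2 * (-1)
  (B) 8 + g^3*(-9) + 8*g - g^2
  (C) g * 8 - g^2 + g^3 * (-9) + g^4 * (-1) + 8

Adding the polynomials and combining like terms:
(-4*g^3 + 1 + g*4 + 0) + (7 + g^4*(-1) - g^2 + 4*g - 5*g^3)
= g * 8 - g^2 + g^3 * (-9) + g^4 * (-1) + 8
C) g * 8 - g^2 + g^3 * (-9) + g^4 * (-1) + 8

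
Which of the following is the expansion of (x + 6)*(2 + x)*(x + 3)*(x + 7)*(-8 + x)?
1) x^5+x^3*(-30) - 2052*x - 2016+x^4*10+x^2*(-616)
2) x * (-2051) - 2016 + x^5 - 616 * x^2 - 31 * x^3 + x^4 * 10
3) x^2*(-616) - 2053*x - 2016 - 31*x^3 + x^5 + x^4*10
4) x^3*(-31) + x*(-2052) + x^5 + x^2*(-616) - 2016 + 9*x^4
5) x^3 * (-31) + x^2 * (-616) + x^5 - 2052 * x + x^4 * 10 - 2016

Expanding (x + 6)*(2 + x)*(x + 3)*(x + 7)*(-8 + x):
= x^3 * (-31) + x^2 * (-616) + x^5 - 2052 * x + x^4 * 10 - 2016
5) x^3 * (-31) + x^2 * (-616) + x^5 - 2052 * x + x^4 * 10 - 2016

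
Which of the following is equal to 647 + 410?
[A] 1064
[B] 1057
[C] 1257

647 + 410 = 1057
B) 1057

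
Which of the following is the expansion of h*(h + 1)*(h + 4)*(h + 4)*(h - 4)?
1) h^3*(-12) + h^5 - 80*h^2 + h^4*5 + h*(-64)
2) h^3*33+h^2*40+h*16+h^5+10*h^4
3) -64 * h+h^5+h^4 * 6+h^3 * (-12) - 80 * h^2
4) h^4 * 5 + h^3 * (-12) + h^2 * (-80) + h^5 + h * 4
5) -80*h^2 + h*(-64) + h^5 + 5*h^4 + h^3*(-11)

Expanding h*(h + 1)*(h + 4)*(h + 4)*(h - 4):
= h^3*(-12) + h^5 - 80*h^2 + h^4*5 + h*(-64)
1) h^3*(-12) + h^5 - 80*h^2 + h^4*5 + h*(-64)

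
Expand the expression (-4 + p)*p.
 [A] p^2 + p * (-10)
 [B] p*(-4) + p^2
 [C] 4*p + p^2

Expanding (-4 + p)*p:
= p*(-4) + p^2
B) p*(-4) + p^2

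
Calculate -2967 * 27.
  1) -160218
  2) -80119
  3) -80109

-2967 * 27 = -80109
3) -80109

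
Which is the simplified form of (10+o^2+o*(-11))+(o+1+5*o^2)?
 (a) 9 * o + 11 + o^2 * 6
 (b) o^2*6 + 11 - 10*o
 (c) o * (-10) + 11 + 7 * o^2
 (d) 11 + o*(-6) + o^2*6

Adding the polynomials and combining like terms:
(10 + o^2 + o*(-11)) + (o + 1 + 5*o^2)
= o^2*6 + 11 - 10*o
b) o^2*6 + 11 - 10*o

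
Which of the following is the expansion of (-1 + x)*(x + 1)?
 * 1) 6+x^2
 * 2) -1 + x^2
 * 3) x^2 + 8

Expanding (-1 + x)*(x + 1):
= -1 + x^2
2) -1 + x^2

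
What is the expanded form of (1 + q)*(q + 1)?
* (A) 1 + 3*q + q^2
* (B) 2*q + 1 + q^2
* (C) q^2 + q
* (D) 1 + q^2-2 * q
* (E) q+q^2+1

Expanding (1 + q)*(q + 1):
= 2*q + 1 + q^2
B) 2*q + 1 + q^2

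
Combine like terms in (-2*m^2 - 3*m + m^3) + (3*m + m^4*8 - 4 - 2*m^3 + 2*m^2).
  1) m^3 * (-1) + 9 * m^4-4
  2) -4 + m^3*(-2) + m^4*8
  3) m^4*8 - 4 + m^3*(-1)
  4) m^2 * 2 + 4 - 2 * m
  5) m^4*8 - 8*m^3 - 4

Adding the polynomials and combining like terms:
(-2*m^2 - 3*m + m^3) + (3*m + m^4*8 - 4 - 2*m^3 + 2*m^2)
= m^4*8 - 4 + m^3*(-1)
3) m^4*8 - 4 + m^3*(-1)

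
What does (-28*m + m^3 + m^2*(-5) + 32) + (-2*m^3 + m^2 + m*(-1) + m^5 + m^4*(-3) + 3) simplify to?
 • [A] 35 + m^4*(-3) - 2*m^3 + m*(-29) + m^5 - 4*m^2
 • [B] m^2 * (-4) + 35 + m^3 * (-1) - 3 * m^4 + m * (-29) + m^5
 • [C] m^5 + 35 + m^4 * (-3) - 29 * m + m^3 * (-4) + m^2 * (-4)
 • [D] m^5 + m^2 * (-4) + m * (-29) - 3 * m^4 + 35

Adding the polynomials and combining like terms:
(-28*m + m^3 + m^2*(-5) + 32) + (-2*m^3 + m^2 + m*(-1) + m^5 + m^4*(-3) + 3)
= m^2 * (-4) + 35 + m^3 * (-1) - 3 * m^4 + m * (-29) + m^5
B) m^2 * (-4) + 35 + m^3 * (-1) - 3 * m^4 + m * (-29) + m^5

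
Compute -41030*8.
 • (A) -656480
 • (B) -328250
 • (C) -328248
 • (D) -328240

-41030 * 8 = -328240
D) -328240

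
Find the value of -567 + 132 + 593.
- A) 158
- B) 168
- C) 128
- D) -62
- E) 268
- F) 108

First: -567 + 132 = -435
Then: -435 + 593 = 158
A) 158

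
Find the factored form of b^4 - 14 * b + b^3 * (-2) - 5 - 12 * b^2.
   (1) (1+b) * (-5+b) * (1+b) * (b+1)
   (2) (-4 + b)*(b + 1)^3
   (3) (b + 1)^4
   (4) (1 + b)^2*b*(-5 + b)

We need to factor b^4 - 14 * b + b^3 * (-2) - 5 - 12 * b^2.
The factored form is (1+b) * (-5+b) * (1+b) * (b+1).
1) (1+b) * (-5+b) * (1+b) * (b+1)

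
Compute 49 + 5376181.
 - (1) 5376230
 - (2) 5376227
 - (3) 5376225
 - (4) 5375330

49 + 5376181 = 5376230
1) 5376230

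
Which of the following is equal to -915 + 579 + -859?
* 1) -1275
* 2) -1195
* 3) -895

First: -915 + 579 = -336
Then: -336 + -859 = -1195
2) -1195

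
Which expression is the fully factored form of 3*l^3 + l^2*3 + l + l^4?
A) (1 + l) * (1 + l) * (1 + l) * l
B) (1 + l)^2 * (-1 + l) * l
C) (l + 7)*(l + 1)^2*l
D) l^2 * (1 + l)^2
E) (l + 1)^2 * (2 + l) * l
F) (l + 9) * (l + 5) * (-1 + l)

We need to factor 3*l^3 + l^2*3 + l + l^4.
The factored form is (1 + l) * (1 + l) * (1 + l) * l.
A) (1 + l) * (1 + l) * (1 + l) * l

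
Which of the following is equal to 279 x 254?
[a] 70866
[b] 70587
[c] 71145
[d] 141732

279 * 254 = 70866
a) 70866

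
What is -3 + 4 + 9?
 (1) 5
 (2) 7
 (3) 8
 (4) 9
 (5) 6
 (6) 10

First: -3 + 4 = 1
Then: 1 + 9 = 10
6) 10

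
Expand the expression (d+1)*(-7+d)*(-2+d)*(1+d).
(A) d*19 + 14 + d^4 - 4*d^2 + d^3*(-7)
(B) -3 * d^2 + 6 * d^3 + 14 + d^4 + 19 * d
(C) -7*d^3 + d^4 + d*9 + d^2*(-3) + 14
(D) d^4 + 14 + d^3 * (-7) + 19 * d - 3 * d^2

Expanding (d+1)*(-7+d)*(-2+d)*(1+d):
= d^4 + 14 + d^3 * (-7) + 19 * d - 3 * d^2
D) d^4 + 14 + d^3 * (-7) + 19 * d - 3 * d^2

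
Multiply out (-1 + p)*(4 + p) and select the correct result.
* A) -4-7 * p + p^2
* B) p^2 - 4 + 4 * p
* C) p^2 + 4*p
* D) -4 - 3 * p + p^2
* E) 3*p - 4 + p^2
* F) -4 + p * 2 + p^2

Expanding (-1 + p)*(4 + p):
= 3*p - 4 + p^2
E) 3*p - 4 + p^2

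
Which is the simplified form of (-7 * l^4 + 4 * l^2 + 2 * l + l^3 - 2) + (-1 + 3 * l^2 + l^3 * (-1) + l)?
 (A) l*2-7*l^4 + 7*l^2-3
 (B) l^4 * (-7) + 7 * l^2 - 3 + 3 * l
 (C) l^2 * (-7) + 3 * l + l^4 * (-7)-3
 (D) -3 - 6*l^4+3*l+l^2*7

Adding the polynomials and combining like terms:
(-7*l^4 + 4*l^2 + 2*l + l^3 - 2) + (-1 + 3*l^2 + l^3*(-1) + l)
= l^4 * (-7) + 7 * l^2 - 3 + 3 * l
B) l^4 * (-7) + 7 * l^2 - 3 + 3 * l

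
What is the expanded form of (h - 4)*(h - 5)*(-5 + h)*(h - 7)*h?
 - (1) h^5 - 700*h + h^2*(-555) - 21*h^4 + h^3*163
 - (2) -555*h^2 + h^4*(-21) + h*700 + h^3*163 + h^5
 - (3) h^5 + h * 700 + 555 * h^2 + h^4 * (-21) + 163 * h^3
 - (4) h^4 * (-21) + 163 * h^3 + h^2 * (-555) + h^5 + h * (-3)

Expanding (h - 4)*(h - 5)*(-5 + h)*(h - 7)*h:
= -555*h^2 + h^4*(-21) + h*700 + h^3*163 + h^5
2) -555*h^2 + h^4*(-21) + h*700 + h^3*163 + h^5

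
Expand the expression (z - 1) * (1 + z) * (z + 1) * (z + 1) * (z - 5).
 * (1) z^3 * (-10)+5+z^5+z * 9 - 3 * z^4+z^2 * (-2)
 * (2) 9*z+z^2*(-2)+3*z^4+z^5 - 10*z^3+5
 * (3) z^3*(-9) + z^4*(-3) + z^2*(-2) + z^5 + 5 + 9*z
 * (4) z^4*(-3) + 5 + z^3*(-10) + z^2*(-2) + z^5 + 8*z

Expanding (z - 1) * (1 + z) * (z + 1) * (z + 1) * (z - 5):
= z^3 * (-10)+5+z^5+z * 9 - 3 * z^4+z^2 * (-2)
1) z^3 * (-10)+5+z^5+z * 9 - 3 * z^4+z^2 * (-2)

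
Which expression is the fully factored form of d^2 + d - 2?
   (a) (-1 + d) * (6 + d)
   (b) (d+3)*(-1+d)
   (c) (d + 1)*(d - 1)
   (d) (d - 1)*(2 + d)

We need to factor d^2 + d - 2.
The factored form is (d - 1)*(2 + d).
d) (d - 1)*(2 + d)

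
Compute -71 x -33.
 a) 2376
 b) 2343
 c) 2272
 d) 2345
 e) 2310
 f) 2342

-71 * -33 = 2343
b) 2343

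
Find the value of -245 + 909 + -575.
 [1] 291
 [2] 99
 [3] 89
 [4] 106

First: -245 + 909 = 664
Then: 664 + -575 = 89
3) 89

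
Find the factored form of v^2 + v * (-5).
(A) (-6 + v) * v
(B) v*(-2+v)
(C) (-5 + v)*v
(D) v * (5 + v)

We need to factor v^2 + v * (-5).
The factored form is (-5 + v)*v.
C) (-5 + v)*v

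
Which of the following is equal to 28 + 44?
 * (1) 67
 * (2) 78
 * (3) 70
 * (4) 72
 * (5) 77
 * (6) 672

28 + 44 = 72
4) 72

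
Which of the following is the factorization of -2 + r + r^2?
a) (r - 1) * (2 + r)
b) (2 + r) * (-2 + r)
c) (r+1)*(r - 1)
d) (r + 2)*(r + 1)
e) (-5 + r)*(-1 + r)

We need to factor -2 + r + r^2.
The factored form is (r - 1) * (2 + r).
a) (r - 1) * (2 + r)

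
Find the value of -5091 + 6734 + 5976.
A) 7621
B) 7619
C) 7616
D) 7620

First: -5091 + 6734 = 1643
Then: 1643 + 5976 = 7619
B) 7619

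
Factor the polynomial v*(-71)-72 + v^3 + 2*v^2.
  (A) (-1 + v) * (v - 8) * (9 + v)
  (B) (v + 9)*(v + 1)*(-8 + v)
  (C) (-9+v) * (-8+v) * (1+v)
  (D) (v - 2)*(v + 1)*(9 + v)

We need to factor v*(-71)-72 + v^3 + 2*v^2.
The factored form is (v + 9)*(v + 1)*(-8 + v).
B) (v + 9)*(v + 1)*(-8 + v)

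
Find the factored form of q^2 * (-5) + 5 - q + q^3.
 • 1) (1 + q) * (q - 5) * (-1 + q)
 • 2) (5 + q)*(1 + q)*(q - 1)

We need to factor q^2 * (-5) + 5 - q + q^3.
The factored form is (1 + q) * (q - 5) * (-1 + q).
1) (1 + q) * (q - 5) * (-1 + q)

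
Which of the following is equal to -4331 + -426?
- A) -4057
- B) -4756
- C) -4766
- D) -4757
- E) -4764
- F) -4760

-4331 + -426 = -4757
D) -4757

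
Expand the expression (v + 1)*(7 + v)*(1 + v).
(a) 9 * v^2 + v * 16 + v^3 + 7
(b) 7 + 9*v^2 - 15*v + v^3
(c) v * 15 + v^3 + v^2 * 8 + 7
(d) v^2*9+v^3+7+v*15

Expanding (v + 1)*(7 + v)*(1 + v):
= v^2*9+v^3+7+v*15
d) v^2*9+v^3+7+v*15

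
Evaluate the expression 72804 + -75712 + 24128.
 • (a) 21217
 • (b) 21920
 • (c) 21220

First: 72804 + -75712 = -2908
Then: -2908 + 24128 = 21220
c) 21220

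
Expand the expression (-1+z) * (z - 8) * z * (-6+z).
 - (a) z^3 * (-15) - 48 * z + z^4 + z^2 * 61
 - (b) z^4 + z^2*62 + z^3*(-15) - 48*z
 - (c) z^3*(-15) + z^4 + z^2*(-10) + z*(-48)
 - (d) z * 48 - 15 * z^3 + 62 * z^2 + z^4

Expanding (-1+z) * (z - 8) * z * (-6+z):
= z^4 + z^2*62 + z^3*(-15) - 48*z
b) z^4 + z^2*62 + z^3*(-15) - 48*z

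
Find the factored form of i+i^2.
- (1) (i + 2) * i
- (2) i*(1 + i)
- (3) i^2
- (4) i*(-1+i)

We need to factor i+i^2.
The factored form is i*(1 + i).
2) i*(1 + i)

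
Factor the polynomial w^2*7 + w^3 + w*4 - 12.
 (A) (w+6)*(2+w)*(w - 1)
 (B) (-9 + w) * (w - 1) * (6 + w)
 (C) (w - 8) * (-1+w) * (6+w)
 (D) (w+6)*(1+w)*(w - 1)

We need to factor w^2*7 + w^3 + w*4 - 12.
The factored form is (w+6)*(2+w)*(w - 1).
A) (w+6)*(2+w)*(w - 1)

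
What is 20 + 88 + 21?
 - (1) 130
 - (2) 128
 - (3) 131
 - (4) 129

First: 20 + 88 = 108
Then: 108 + 21 = 129
4) 129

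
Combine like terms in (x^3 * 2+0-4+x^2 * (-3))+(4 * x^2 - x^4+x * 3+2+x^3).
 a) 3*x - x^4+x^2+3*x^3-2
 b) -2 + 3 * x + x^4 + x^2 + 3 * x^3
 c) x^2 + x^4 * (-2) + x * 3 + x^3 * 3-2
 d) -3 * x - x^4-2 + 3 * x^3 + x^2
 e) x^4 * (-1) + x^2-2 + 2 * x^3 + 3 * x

Adding the polynomials and combining like terms:
(x^3*2 + 0 - 4 + x^2*(-3)) + (4*x^2 - x^4 + x*3 + 2 + x^3)
= 3*x - x^4+x^2+3*x^3-2
a) 3*x - x^4+x^2+3*x^3-2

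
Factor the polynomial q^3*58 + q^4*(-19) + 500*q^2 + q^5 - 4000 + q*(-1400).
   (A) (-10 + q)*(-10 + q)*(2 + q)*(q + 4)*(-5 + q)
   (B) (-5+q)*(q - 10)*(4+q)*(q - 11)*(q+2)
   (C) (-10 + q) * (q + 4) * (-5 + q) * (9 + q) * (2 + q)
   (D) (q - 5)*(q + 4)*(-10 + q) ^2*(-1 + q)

We need to factor q^3*58 + q^4*(-19) + 500*q^2 + q^5 - 4000 + q*(-1400).
The factored form is (-10 + q)*(-10 + q)*(2 + q)*(q + 4)*(-5 + q).
A) (-10 + q)*(-10 + q)*(2 + q)*(q + 4)*(-5 + q)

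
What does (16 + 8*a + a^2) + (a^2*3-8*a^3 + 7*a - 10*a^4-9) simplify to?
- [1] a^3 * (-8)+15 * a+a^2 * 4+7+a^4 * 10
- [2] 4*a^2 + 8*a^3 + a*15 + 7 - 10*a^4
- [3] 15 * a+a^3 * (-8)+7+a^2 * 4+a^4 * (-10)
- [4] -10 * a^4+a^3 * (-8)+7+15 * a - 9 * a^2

Adding the polynomials and combining like terms:
(16 + 8*a + a^2) + (a^2*3 - 8*a^3 + 7*a - 10*a^4 - 9)
= 15 * a+a^3 * (-8)+7+a^2 * 4+a^4 * (-10)
3) 15 * a+a^3 * (-8)+7+a^2 * 4+a^4 * (-10)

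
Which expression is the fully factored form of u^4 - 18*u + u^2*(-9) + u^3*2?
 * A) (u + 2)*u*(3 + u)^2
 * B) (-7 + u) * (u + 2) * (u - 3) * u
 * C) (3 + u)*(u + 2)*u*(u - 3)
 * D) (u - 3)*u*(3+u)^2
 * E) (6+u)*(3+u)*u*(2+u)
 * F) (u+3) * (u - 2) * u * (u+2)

We need to factor u^4 - 18*u + u^2*(-9) + u^3*2.
The factored form is (3 + u)*(u + 2)*u*(u - 3).
C) (3 + u)*(u + 2)*u*(u - 3)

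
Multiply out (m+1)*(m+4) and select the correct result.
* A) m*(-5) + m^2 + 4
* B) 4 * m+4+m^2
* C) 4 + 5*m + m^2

Expanding (m+1)*(m+4):
= 4 + 5*m + m^2
C) 4 + 5*m + m^2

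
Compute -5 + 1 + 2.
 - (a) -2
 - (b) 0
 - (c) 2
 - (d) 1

First: -5 + 1 = -4
Then: -4 + 2 = -2
a) -2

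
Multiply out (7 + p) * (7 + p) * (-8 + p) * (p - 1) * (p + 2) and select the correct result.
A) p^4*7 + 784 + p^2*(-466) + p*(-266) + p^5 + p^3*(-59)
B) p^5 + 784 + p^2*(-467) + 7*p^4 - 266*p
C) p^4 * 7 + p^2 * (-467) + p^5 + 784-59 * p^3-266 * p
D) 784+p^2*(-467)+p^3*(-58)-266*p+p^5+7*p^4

Expanding (7 + p) * (7 + p) * (-8 + p) * (p - 1) * (p + 2):
= p^4 * 7 + p^2 * (-467) + p^5 + 784-59 * p^3-266 * p
C) p^4 * 7 + p^2 * (-467) + p^5 + 784-59 * p^3-266 * p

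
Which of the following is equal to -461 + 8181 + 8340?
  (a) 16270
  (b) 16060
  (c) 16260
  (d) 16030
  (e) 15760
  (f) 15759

First: -461 + 8181 = 7720
Then: 7720 + 8340 = 16060
b) 16060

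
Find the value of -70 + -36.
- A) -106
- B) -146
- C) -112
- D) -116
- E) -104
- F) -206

-70 + -36 = -106
A) -106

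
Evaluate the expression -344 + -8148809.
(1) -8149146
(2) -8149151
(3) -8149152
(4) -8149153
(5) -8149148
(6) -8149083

-344 + -8148809 = -8149153
4) -8149153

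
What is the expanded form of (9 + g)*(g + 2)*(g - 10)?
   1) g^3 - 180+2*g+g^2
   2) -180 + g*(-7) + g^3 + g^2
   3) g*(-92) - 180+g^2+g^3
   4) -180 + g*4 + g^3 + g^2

Expanding (9 + g)*(g + 2)*(g - 10):
= g*(-92) - 180+g^2+g^3
3) g*(-92) - 180+g^2+g^3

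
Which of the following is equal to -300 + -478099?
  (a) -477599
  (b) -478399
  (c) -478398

-300 + -478099 = -478399
b) -478399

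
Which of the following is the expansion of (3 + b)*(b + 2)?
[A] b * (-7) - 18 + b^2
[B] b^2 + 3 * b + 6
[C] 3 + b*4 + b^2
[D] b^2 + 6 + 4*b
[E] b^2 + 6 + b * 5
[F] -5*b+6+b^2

Expanding (3 + b)*(b + 2):
= b^2 + 6 + b * 5
E) b^2 + 6 + b * 5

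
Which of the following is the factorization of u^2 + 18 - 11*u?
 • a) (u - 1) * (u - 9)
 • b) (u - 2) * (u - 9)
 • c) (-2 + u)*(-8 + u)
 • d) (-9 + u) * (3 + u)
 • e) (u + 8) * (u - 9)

We need to factor u^2 + 18 - 11*u.
The factored form is (u - 2) * (u - 9).
b) (u - 2) * (u - 9)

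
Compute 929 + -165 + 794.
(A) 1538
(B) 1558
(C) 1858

First: 929 + -165 = 764
Then: 764 + 794 = 1558
B) 1558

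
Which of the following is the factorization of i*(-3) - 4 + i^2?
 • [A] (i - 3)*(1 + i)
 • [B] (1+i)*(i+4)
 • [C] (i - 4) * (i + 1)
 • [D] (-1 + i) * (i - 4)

We need to factor i*(-3) - 4 + i^2.
The factored form is (i - 4) * (i + 1).
C) (i - 4) * (i + 1)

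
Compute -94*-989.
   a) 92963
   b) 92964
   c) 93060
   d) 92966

-94 * -989 = 92966
d) 92966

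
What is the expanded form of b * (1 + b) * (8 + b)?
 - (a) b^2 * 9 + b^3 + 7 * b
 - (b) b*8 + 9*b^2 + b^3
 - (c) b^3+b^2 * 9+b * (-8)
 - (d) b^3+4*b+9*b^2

Expanding b * (1 + b) * (8 + b):
= b*8 + 9*b^2 + b^3
b) b*8 + 9*b^2 + b^3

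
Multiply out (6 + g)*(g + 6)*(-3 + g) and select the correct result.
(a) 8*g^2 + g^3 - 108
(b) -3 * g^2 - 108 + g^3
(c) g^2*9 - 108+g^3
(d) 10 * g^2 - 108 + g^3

Expanding (6 + g)*(g + 6)*(-3 + g):
= g^2*9 - 108+g^3
c) g^2*9 - 108+g^3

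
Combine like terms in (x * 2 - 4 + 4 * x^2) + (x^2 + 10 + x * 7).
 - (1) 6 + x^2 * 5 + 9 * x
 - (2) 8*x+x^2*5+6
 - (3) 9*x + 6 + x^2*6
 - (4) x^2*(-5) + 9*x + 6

Adding the polynomials and combining like terms:
(x*2 - 4 + 4*x^2) + (x^2 + 10 + x*7)
= 6 + x^2 * 5 + 9 * x
1) 6 + x^2 * 5 + 9 * x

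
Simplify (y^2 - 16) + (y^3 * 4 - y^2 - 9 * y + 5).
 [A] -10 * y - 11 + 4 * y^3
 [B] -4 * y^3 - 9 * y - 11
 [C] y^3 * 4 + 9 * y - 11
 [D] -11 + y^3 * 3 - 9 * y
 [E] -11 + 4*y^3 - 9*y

Adding the polynomials and combining like terms:
(y^2 - 16) + (y^3*4 - y^2 - 9*y + 5)
= -11 + 4*y^3 - 9*y
E) -11 + 4*y^3 - 9*y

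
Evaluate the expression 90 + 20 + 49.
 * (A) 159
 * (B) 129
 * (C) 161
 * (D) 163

First: 90 + 20 = 110
Then: 110 + 49 = 159
A) 159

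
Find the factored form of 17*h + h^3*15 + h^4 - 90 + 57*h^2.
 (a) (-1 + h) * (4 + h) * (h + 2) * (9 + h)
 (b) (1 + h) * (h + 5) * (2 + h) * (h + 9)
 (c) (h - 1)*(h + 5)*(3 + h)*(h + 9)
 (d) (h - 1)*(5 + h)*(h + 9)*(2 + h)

We need to factor 17*h + h^3*15 + h^4 - 90 + 57*h^2.
The factored form is (h - 1)*(5 + h)*(h + 9)*(2 + h).
d) (h - 1)*(5 + h)*(h + 9)*(2 + h)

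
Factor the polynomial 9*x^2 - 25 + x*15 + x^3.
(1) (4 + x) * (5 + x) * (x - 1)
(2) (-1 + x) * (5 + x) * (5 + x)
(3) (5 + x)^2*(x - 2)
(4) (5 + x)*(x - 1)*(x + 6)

We need to factor 9*x^2 - 25 + x*15 + x^3.
The factored form is (-1 + x) * (5 + x) * (5 + x).
2) (-1 + x) * (5 + x) * (5 + x)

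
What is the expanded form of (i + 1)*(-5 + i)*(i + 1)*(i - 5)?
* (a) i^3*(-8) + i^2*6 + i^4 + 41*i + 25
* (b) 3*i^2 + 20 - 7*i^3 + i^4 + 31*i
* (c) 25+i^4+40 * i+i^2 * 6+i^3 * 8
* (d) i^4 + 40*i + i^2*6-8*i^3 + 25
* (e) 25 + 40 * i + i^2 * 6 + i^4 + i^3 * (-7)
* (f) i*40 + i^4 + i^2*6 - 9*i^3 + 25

Expanding (i + 1)*(-5 + i)*(i + 1)*(i - 5):
= i^4 + 40*i + i^2*6-8*i^3 + 25
d) i^4 + 40*i + i^2*6-8*i^3 + 25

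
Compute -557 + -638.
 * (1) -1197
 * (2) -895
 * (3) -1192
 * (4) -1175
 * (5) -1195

-557 + -638 = -1195
5) -1195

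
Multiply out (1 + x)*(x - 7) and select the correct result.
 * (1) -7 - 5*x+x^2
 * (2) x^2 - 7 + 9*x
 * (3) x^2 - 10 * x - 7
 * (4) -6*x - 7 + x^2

Expanding (1 + x)*(x - 7):
= -6*x - 7 + x^2
4) -6*x - 7 + x^2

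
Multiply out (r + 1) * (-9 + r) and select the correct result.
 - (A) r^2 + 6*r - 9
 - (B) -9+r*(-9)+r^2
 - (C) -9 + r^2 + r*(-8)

Expanding (r + 1) * (-9 + r):
= -9 + r^2 + r*(-8)
C) -9 + r^2 + r*(-8)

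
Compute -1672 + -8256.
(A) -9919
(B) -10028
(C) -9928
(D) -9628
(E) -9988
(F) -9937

-1672 + -8256 = -9928
C) -9928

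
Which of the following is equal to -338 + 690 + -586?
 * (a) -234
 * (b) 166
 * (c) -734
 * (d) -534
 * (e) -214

First: -338 + 690 = 352
Then: 352 + -586 = -234
a) -234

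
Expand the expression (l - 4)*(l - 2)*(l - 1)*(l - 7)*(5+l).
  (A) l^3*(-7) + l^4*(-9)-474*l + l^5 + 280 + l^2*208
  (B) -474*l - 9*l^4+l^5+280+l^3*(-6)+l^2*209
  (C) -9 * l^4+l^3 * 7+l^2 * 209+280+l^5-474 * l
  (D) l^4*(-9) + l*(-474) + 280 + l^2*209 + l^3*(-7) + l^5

Expanding (l - 4)*(l - 2)*(l - 1)*(l - 7)*(5+l):
= l^4*(-9) + l*(-474) + 280 + l^2*209 + l^3*(-7) + l^5
D) l^4*(-9) + l*(-474) + 280 + l^2*209 + l^3*(-7) + l^5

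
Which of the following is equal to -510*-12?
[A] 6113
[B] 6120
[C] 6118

-510 * -12 = 6120
B) 6120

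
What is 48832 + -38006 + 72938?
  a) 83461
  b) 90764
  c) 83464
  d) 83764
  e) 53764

First: 48832 + -38006 = 10826
Then: 10826 + 72938 = 83764
d) 83764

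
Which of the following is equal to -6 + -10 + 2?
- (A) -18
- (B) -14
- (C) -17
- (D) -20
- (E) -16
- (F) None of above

First: -6 + -10 = -16
Then: -16 + 2 = -14
B) -14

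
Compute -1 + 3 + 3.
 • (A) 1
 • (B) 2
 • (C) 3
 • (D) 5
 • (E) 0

First: -1 + 3 = 2
Then: 2 + 3 = 5
D) 5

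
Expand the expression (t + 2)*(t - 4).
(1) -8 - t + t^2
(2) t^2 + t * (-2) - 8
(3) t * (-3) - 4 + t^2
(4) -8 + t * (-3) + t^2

Expanding (t + 2)*(t - 4):
= t^2 + t * (-2) - 8
2) t^2 + t * (-2) - 8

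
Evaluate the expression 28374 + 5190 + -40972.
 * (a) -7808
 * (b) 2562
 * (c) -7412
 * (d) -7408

First: 28374 + 5190 = 33564
Then: 33564 + -40972 = -7408
d) -7408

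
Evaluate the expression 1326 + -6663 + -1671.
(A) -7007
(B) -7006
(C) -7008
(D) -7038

First: 1326 + -6663 = -5337
Then: -5337 + -1671 = -7008
C) -7008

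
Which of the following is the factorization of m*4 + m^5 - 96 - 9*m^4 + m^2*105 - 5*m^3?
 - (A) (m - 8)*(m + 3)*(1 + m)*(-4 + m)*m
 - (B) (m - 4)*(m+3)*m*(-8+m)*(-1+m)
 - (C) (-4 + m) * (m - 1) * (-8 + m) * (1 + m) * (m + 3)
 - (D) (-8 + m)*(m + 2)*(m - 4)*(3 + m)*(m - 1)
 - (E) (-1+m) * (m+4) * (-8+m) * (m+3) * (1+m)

We need to factor m*4 + m^5 - 96 - 9*m^4 + m^2*105 - 5*m^3.
The factored form is (-4 + m) * (m - 1) * (-8 + m) * (1 + m) * (m + 3).
C) (-4 + m) * (m - 1) * (-8 + m) * (1 + m) * (m + 3)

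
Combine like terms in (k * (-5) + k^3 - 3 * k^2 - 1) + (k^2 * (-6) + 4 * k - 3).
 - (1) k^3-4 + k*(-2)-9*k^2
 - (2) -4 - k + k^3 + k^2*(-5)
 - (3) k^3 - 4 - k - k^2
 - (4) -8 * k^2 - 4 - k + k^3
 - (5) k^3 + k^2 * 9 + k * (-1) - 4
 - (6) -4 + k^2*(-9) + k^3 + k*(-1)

Adding the polynomials and combining like terms:
(k*(-5) + k^3 - 3*k^2 - 1) + (k^2*(-6) + 4*k - 3)
= -4 + k^2*(-9) + k^3 + k*(-1)
6) -4 + k^2*(-9) + k^3 + k*(-1)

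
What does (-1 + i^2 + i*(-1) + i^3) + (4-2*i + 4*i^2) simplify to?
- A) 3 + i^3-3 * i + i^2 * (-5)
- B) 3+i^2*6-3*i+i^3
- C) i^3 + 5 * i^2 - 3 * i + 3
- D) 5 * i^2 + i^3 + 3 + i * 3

Adding the polynomials and combining like terms:
(-1 + i^2 + i*(-1) + i^3) + (4 - 2*i + 4*i^2)
= i^3 + 5 * i^2 - 3 * i + 3
C) i^3 + 5 * i^2 - 3 * i + 3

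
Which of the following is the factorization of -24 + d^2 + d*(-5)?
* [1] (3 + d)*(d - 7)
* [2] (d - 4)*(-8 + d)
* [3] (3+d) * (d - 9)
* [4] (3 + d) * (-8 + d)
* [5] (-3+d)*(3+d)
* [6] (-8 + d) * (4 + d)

We need to factor -24 + d^2 + d*(-5).
The factored form is (3 + d) * (-8 + d).
4) (3 + d) * (-8 + d)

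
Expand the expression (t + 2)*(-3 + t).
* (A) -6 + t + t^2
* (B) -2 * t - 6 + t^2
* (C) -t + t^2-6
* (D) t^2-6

Expanding (t + 2)*(-3 + t):
= -t + t^2-6
C) -t + t^2-6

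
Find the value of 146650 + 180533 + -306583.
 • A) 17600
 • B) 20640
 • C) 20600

First: 146650 + 180533 = 327183
Then: 327183 + -306583 = 20600
C) 20600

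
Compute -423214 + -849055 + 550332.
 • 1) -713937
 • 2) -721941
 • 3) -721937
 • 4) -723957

First: -423214 + -849055 = -1272269
Then: -1272269 + 550332 = -721937
3) -721937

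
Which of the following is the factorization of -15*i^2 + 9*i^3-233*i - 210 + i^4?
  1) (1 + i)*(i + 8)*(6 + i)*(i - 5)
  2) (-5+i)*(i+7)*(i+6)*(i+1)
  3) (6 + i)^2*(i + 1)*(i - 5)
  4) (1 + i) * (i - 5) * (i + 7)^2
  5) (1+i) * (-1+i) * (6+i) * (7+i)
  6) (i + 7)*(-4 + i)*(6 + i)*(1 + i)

We need to factor -15*i^2 + 9*i^3-233*i - 210 + i^4.
The factored form is (-5+i)*(i+7)*(i+6)*(i+1).
2) (-5+i)*(i+7)*(i+6)*(i+1)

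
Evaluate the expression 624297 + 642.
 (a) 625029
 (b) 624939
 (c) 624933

624297 + 642 = 624939
b) 624939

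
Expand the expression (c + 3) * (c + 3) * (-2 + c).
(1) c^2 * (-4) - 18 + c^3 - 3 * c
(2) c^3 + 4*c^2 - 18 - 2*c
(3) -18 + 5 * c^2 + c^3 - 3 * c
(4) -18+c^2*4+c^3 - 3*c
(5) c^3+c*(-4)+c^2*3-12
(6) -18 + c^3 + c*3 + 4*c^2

Expanding (c + 3) * (c + 3) * (-2 + c):
= -18+c^2*4+c^3 - 3*c
4) -18+c^2*4+c^3 - 3*c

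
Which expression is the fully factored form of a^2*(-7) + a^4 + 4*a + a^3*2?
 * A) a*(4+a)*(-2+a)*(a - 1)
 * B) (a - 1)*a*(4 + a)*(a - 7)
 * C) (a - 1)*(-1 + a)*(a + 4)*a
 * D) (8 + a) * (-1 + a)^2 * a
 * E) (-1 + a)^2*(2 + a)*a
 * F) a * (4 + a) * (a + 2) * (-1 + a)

We need to factor a^2*(-7) + a^4 + 4*a + a^3*2.
The factored form is (a - 1)*(-1 + a)*(a + 4)*a.
C) (a - 1)*(-1 + a)*(a + 4)*a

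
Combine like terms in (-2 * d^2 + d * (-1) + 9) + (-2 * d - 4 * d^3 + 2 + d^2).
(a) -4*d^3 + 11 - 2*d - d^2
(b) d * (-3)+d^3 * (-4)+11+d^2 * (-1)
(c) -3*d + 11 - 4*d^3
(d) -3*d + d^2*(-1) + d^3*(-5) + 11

Adding the polynomials and combining like terms:
(-2*d^2 + d*(-1) + 9) + (-2*d - 4*d^3 + 2 + d^2)
= d * (-3)+d^3 * (-4)+11+d^2 * (-1)
b) d * (-3)+d^3 * (-4)+11+d^2 * (-1)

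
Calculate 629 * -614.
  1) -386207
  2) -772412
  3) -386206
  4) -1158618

629 * -614 = -386206
3) -386206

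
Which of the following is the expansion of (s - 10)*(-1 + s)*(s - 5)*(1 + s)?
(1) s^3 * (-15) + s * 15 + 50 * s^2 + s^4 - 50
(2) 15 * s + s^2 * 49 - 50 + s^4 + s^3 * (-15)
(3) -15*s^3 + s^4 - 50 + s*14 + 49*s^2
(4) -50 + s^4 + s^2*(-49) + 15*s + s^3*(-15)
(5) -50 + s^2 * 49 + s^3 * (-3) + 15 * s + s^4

Expanding (s - 10)*(-1 + s)*(s - 5)*(1 + s):
= 15 * s + s^2 * 49 - 50 + s^4 + s^3 * (-15)
2) 15 * s + s^2 * 49 - 50 + s^4 + s^3 * (-15)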